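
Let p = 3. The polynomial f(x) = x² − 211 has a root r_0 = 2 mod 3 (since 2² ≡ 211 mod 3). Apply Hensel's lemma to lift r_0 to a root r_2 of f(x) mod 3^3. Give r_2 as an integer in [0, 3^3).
r_2 = 20 (mod 27)

Hensel's recurrence: r_{i+1} = r_i − f(r_i)·(f′(r_i))^{-1} mod 3^{i+2}, with f′(x) = 2x. Iterate:
  r_0 = 2 (mod 3)
  r_1 = 2 (mod 9)
  r_2 = 20 (mod 27)
Final: r_2 = 20, and one checks f(r_2) ≡ 0 mod 3^3.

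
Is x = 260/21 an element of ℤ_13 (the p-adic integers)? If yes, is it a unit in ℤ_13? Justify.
x ∈ ℤ_13 but not a unit; v_13(x) = 1 > 0

ℤ_13 = {x ∈ ℚ_13 : v_13(x) ≥ 0} and ℤ_13^× = {x ∈ ℤ_13 : v_13(x) = 0}. Here v_13(260/21) = v_13(num) − v_13(den) = 1; compare against these criteria.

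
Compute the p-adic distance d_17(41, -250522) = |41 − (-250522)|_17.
d_17(41, -250522) = 1/83521

Step 1 — x − y = 41 − (-250522) = 250563. Step 2 — v_17(250563) = 4 (factor: 250563 = (17^4 · 3); the sign does not affect v_p). Step 3 — |x − y|_17 = 17^{-4} = 1/83521.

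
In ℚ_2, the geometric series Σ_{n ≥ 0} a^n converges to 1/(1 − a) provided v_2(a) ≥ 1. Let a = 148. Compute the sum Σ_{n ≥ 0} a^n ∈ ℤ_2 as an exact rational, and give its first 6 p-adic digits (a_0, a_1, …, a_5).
Σ a^n = 1/(1 − a) = -1/147;  first 6 digits = (1, 0, 1, 0, 0, 1)

v_2(a) = 2 ≥ 1, so the series converges in ℤ_2 to 1/(1 − a) = 1/(1 − 148) = -1/147. Expand this rational in ℤ_2: compute digits iteratively via d_i = x_i mod 2, x_{i+1} = (x_i − d_i)/2. The first 6 digits are (1, 0, 1, 0, 0, 1).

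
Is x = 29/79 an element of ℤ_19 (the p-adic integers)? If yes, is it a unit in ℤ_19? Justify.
x ∈ ℤ_19^× (unit); v_19(x) = 0

ℤ_19 = {x ∈ ℚ_19 : v_19(x) ≥ 0} and ℤ_19^× = {x ∈ ℤ_19 : v_19(x) = 0}. Here v_19(29/79) = v_19(num) − v_19(den) = 0; compare against these criteria.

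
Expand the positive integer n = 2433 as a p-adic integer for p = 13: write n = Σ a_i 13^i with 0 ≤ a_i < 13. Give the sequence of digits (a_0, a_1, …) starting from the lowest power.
(a_0, a_1, …) = (2, 5, 1, 1)

Repeated division by 13 gives the digits low-to-high: 2433 = 2 + 5·13^1 + 1·13^2 + 1·13^3. Digit sequence: (2, 5, 1, 1).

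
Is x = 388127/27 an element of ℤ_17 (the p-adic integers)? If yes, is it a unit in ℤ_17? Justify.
x ∈ ℤ_17 but not a unit; v_17(x) = 3 > 0

ℤ_17 = {x ∈ ℚ_17 : v_17(x) ≥ 0} and ℤ_17^× = {x ∈ ℤ_17 : v_17(x) = 0}. Here v_17(388127/27) = v_17(num) − v_17(den) = 3; compare against these criteria.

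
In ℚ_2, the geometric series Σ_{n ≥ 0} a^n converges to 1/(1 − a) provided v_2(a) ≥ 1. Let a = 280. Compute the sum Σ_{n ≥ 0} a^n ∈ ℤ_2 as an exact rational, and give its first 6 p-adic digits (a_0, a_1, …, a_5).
Σ a^n = 1/(1 − a) = -1/279;  first 6 digits = (1, 0, 0, 1, 1, 0)

v_2(a) = 3 ≥ 1, so the series converges in ℤ_2 to 1/(1 − a) = 1/(1 − 280) = -1/279. Expand this rational in ℤ_2: compute digits iteratively via d_i = x_i mod 2, x_{i+1} = (x_i − d_i)/2. The first 6 digits are (1, 0, 0, 1, 1, 0).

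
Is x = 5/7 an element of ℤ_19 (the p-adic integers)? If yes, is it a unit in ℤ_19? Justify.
x ∈ ℤ_19^× (unit); v_19(x) = 0

ℤ_19 = {x ∈ ℚ_19 : v_19(x) ≥ 0} and ℤ_19^× = {x ∈ ℤ_19 : v_19(x) = 0}. Here v_19(5/7) = v_19(num) − v_19(den) = 0; compare against these criteria.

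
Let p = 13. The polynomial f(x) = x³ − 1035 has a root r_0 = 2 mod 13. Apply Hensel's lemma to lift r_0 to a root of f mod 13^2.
r_1 = 158 (mod 169)

Hensel: r_{i+1} = r_i − f(r_i)/f′(r_i) mod 13^{i+2}, where f′(x) = 3x². Iterate:
  r_0 = 2 (mod 13)
  r_1 = 158 (mod 169)
Final: r = 158 with f(r) ≡ 0 mod 13^2.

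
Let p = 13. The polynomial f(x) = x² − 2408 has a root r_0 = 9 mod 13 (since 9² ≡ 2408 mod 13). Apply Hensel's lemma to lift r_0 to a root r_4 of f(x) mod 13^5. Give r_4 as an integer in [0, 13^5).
r_4 = 317079 (mod 371293)

Hensel's recurrence: r_{i+1} = r_i − f(r_i)·(f′(r_i))^{-1} mod 13^{i+2}, with f′(x) = 2x. Iterate:
  r_0 = 9 (mod 13)
  r_1 = 35 (mod 169)
  r_2 = 711 (mod 2197)
  r_3 = 2908 (mod 28561)
  r_4 = 317079 (mod 371293)
Final: r_4 = 317079, and one checks f(r_4) ≡ 0 mod 13^5.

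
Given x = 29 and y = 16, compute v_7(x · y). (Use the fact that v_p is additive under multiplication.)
v_7(464) = 0

v_p(x) = 0 (factor: 29 = 7^0 · 29); v_p(y) = 0 (factor: 16 = 7^0 · 16). Additivity: v_p(xy) = v_p(x) + v_p(y) = 0 + 0 = 0. (Direct check: xy = 464 = 7^0 · (464).)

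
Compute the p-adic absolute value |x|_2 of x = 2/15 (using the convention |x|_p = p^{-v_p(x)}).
|2/15|_2 = 1/2

Step 1 — compute v_2(x) by factoring powers of 2 out of the numerator and denominator: v_2(2/15) = 1. Step 2 — apply |x|_p = p^{-v_p(x)} = 2^{-1} = 1/2.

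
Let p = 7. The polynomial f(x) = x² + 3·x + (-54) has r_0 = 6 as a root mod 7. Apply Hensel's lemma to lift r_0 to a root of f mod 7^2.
r_1 = 6 (mod 49)

Hensel: r_{i+1} = r_i − f(r_i)·(f′(r_i))^{-1} mod 7^{i+2}, f′(x) = 2x + 3. Iterate:
  r_0 = 6 (mod 7)
  r_1 = 6 (mod 49)
Final: r = 6 satisfies f(r) ≡ 0 mod 7^2.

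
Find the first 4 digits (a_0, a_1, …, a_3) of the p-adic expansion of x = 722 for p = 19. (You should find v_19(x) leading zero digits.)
(a_0, …, a_3) = (0, 0, 2, 0)

v_19(722) = 2, so a_0 = ... = a_1 = 0. Factor out: x = 19^2 · u with u = 2 a unit in ℤ_19. Expand u iteratively via a_{v+i} = u_i mod 19, u_{i+1} = (u_i − a_{v+i})/19:
  u_0 = 2;  a_2 = 2;  u_1 = (u_0 − 2)/19 = 0
  u_1 = 0;  a_3 = 0;  u_2 = (u_1 − 0)/19 = 0
Digits: (0, 0, 2, 0).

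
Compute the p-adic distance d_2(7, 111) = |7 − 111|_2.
d_2(7, 111) = 1/8

Step 1 — x − y = 7 − 111 = -104. Step 2 — v_2(-104) = 3 (factor: -104 = −(2^3 · 13); the sign does not affect v_p). Step 3 — |x − y|_2 = 2^{-3} = 1/8.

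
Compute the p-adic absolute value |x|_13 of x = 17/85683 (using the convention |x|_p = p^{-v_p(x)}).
|17/85683|_13 = 28561

Step 1 — compute v_13(x) by factoring powers of 13 out of the numerator and denominator: v_13(17/85683) = -4. Step 2 — apply |x|_p = p^{-v_p(x)} = 13^{4} = 28561.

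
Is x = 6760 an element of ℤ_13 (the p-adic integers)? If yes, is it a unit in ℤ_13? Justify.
x ∈ ℤ_13 but not a unit; v_13(x) = 2 > 0

ℤ_13 = {x ∈ ℚ_13 : v_13(x) ≥ 0} and ℤ_13^× = {x ∈ ℤ_13 : v_13(x) = 0}. Here v_13(6760) = v_13(num) − v_13(den) = 2; compare against these criteria.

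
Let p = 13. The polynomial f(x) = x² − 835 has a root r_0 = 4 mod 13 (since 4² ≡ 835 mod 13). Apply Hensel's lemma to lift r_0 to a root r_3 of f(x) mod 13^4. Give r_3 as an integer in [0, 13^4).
r_3 = 27928 (mod 28561)

Hensel's recurrence: r_{i+1} = r_i − f(r_i)·(f′(r_i))^{-1} mod 13^{i+2}, with f′(x) = 2x. Iterate:
  r_0 = 4 (mod 13)
  r_1 = 43 (mod 169)
  r_2 = 1564 (mod 2197)
  r_3 = 27928 (mod 28561)
Final: r_3 = 27928, and one checks f(r_3) ≡ 0 mod 13^4.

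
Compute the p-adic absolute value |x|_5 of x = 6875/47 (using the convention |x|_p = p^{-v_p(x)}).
|6875/47|_5 = 1/625

Step 1 — compute v_5(x) by factoring powers of 5 out of the numerator and denominator: v_5(6875/47) = 4. Step 2 — apply |x|_p = p^{-v_p(x)} = 5^{-4} = 1/625.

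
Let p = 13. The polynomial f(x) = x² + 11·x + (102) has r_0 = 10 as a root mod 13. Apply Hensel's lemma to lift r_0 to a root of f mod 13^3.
r_2 = 2077 (mod 2197)

Hensel: r_{i+1} = r_i − f(r_i)·(f′(r_i))^{-1} mod 13^{i+2}, f′(x) = 2x + 11. Iterate:
  r_0 = 10 (mod 13)
  r_1 = 49 (mod 169)
  r_2 = 2077 (mod 2197)
Final: r = 2077 satisfies f(r) ≡ 0 mod 13^3.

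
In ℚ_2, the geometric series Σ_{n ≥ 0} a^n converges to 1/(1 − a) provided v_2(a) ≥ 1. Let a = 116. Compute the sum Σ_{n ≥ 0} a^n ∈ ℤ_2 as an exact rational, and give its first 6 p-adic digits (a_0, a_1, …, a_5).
Σ a^n = 1/(1 − a) = -1/115;  first 6 digits = (1, 0, 1, 0, 0, 0)

v_2(a) = 2 ≥ 1, so the series converges in ℤ_2 to 1/(1 − a) = 1/(1 − 116) = -1/115. Expand this rational in ℤ_2: compute digits iteratively via d_i = x_i mod 2, x_{i+1} = (x_i − d_i)/2. The first 6 digits are (1, 0, 1, 0, 0, 0).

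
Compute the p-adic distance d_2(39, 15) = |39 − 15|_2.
d_2(39, 15) = 1/8

Step 1 — x − y = 39 − 15 = 24. Step 2 — v_2(24) = 3 (factor: 24 = (2^3 · 3); the sign does not affect v_p). Step 3 — |x − y|_2 = 2^{-3} = 1/8.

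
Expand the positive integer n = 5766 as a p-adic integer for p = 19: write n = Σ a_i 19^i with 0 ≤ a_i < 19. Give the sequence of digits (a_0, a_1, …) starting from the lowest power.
(a_0, a_1, …) = (9, 18, 15)

Repeated division by 19 gives the digits low-to-high: 5766 = 9 + 18·19^1 + 15·19^2. Digit sequence: (9, 18, 15).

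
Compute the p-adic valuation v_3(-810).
v_3(-810) = 4

v_3(n) is the largest exponent k such that 3^k divides n. Factor out: -810 = -3^4 · 10. (Sign doesn't affect v_p.) So v_3(-810) = 4.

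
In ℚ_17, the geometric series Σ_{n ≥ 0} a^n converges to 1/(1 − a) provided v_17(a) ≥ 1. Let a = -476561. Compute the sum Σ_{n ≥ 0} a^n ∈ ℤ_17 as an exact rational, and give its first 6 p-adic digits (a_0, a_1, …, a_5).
Σ a^n = 1/(1 − a) = 1/476562;  first 6 digits = (1, 0, 0, 5, 11, 16)

v_17(a) = 3 ≥ 1, so the series converges in ℤ_17 to 1/(1 − a) = 1/(1 − (-476561)) = 1/476562. Expand this rational in ℤ_17: compute digits iteratively via d_i = x_i mod 17, x_{i+1} = (x_i − d_i)/17. The first 6 digits are (1, 0, 0, 5, 11, 16).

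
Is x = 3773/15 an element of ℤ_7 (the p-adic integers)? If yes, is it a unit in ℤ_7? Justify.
x ∈ ℤ_7 but not a unit; v_7(x) = 3 > 0

ℤ_7 = {x ∈ ℚ_7 : v_7(x) ≥ 0} and ℤ_7^× = {x ∈ ℤ_7 : v_7(x) = 0}. Here v_7(3773/15) = v_7(num) − v_7(den) = 3; compare against these criteria.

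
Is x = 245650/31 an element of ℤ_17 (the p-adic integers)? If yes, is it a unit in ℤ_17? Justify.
x ∈ ℤ_17 but not a unit; v_17(x) = 3 > 0

ℤ_17 = {x ∈ ℚ_17 : v_17(x) ≥ 0} and ℤ_17^× = {x ∈ ℤ_17 : v_17(x) = 0}. Here v_17(245650/31) = v_17(num) − v_17(den) = 3; compare against these criteria.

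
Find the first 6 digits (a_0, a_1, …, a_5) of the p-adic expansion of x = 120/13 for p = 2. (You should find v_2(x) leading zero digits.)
(a_0, …, a_5) = (0, 0, 0, 1, 1, 0)

v_2(120/13) = 3, so a_0 = ... = a_2 = 0. Factor out: x = 2^3 · u with u = 15/13 a unit in ℤ_2. Expand u iteratively via a_{v+i} = u_i mod 2, u_{i+1} = (u_i − a_{v+i})/2:
  u_0 = 15/13;  a_3 = 1;  u_1 = (u_0 − 1)/2 = 1/13
  u_1 = 1/13;  a_4 = 1;  u_2 = (u_1 − 1)/2 = -6/13
  u_2 = -6/13;  a_5 = 0;  u_3 = (u_2 − 0)/2 = -3/13
Digits: (0, 0, 0, 1, 1, 0).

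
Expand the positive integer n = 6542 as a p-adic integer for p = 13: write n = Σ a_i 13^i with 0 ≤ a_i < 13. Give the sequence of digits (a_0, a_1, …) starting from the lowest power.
(a_0, a_1, …) = (3, 9, 12, 2)

Repeated division by 13 gives the digits low-to-high: 6542 = 3 + 9·13^1 + 12·13^2 + 2·13^3. Digit sequence: (3, 9, 12, 2).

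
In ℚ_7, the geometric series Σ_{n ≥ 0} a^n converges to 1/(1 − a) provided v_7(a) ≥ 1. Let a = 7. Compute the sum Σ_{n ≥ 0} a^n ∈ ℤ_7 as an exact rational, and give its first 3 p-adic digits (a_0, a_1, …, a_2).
Σ a^n = 1/(1 − a) = -1/6;  first 3 digits = (1, 1, 1)

v_7(a) = 1 ≥ 1, so the series converges in ℤ_7 to 1/(1 − a) = 1/(1 − 7) = -1/6. Expand this rational in ℤ_7: compute digits iteratively via d_i = x_i mod 7, x_{i+1} = (x_i − d_i)/7. The first 3 digits are (1, 1, 1).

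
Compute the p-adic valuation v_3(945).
v_3(945) = 3

v_3(n) is the largest exponent k such that 3^k divides n. Factor out: 945 = 3^3 · 35. (Sign doesn't affect v_p.) So v_3(945) = 3.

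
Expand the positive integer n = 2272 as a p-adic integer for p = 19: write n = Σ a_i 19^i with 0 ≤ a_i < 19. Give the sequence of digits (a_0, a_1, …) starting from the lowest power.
(a_0, a_1, …) = (11, 5, 6)

Repeated division by 19 gives the digits low-to-high: 2272 = 11 + 5·19^1 + 6·19^2. Digit sequence: (11, 5, 6).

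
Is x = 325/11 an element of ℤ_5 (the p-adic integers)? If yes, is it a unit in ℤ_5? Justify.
x ∈ ℤ_5 but not a unit; v_5(x) = 2 > 0

ℤ_5 = {x ∈ ℚ_5 : v_5(x) ≥ 0} and ℤ_5^× = {x ∈ ℤ_5 : v_5(x) = 0}. Here v_5(325/11) = v_5(num) − v_5(den) = 2; compare against these criteria.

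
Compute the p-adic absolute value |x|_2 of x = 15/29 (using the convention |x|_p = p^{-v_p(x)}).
|15/29|_2 = 1

Step 1 — compute v_2(x) by factoring powers of 2 out of the numerator and denominator: v_2(15/29) = 0. Step 2 — apply |x|_p = p^{-v_p(x)} = 2^{0} = 1.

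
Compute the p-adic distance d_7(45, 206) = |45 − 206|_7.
d_7(45, 206) = 1/7

Step 1 — x − y = 45 − 206 = -161. Step 2 — v_7(-161) = 1 (factor: -161 = −(7^1 · 23); the sign does not affect v_p). Step 3 — |x − y|_7 = 7^{-1} = 1/7.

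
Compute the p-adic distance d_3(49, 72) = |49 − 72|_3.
d_3(49, 72) = 1

Step 1 — x − y = 49 − 72 = -23. Step 2 — v_3(-23) = 0 (factor: -23 = −(3^0 · 23); the sign does not affect v_p). Step 3 — |x − y|_3 = 3^{0} = 1.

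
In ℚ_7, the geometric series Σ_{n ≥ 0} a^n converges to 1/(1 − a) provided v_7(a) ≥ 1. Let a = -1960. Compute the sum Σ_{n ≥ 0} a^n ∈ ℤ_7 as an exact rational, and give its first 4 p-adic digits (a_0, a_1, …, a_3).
Σ a^n = 1/(1 − a) = 1/1961;  first 4 digits = (1, 0, 2, 1)

v_7(a) = 2 ≥ 1, so the series converges in ℤ_7 to 1/(1 − a) = 1/(1 − (-1960)) = 1/1961. Expand this rational in ℤ_7: compute digits iteratively via d_i = x_i mod 7, x_{i+1} = (x_i − d_i)/7. The first 4 digits are (1, 0, 2, 1).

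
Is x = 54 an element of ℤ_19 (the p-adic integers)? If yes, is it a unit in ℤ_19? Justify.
x ∈ ℤ_19^× (unit); v_19(x) = 0

ℤ_19 = {x ∈ ℚ_19 : v_19(x) ≥ 0} and ℤ_19^× = {x ∈ ℤ_19 : v_19(x) = 0}. Here v_19(54) = v_19(num) − v_19(den) = 0; compare against these criteria.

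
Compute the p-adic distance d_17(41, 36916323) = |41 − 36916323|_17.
d_17(41, 36916323) = 1/1419857

Step 1 — x − y = 41 − 36916323 = -36916282. Step 2 — v_17(-36916282) = 5 (factor: -36916282 = −(17^5 · 26); the sign does not affect v_p). Step 3 — |x − y|_17 = 17^{-5} = 1/1419857.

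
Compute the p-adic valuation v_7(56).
v_7(56) = 1

v_7(n) is the largest exponent k such that 7^k divides n. Factor out: 56 = 7^1 · 8. (Sign doesn't affect v_p.) So v_7(56) = 1.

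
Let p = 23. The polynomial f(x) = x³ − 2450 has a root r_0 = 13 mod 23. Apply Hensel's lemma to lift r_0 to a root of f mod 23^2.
r_1 = 266 (mod 529)

Hensel: r_{i+1} = r_i − f(r_i)/f′(r_i) mod 23^{i+2}, where f′(x) = 3x². Iterate:
  r_0 = 13 (mod 23)
  r_1 = 266 (mod 529)
Final: r = 266 with f(r) ≡ 0 mod 23^2.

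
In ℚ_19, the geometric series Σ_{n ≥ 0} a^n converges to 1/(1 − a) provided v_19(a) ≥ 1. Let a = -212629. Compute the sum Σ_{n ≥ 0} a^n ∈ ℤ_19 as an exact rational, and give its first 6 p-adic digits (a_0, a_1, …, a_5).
Σ a^n = 1/(1 − a) = 1/212630;  first 6 digits = (1, 0, 0, 7, 17, 18)

v_19(a) = 3 ≥ 1, so the series converges in ℤ_19 to 1/(1 − a) = 1/(1 − (-212629)) = 1/212630. Expand this rational in ℤ_19: compute digits iteratively via d_i = x_i mod 19, x_{i+1} = (x_i − d_i)/19. The first 6 digits are (1, 0, 0, 7, 17, 18).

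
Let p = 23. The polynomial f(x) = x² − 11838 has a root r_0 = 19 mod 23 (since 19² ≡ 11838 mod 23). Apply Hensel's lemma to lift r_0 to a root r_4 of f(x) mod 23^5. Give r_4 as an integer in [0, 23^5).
r_4 = 1974201 (mod 6436343)

Hensel's recurrence: r_{i+1} = r_i − f(r_i)·(f′(r_i))^{-1} mod 23^{i+2}, with f′(x) = 2x. Iterate:
  r_0 = 19 (mod 23)
  r_1 = 502 (mod 529)
  r_2 = 3147 (mod 12167)
  r_3 = 15314 (mod 279841)
  r_4 = 1974201 (mod 6436343)
Final: r_4 = 1974201, and one checks f(r_4) ≡ 0 mod 23^5.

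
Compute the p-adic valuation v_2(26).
v_2(26) = 1

v_2(n) is the largest exponent k such that 2^k divides n. Factor out: 26 = 2^1 · 13. (Sign doesn't affect v_p.) So v_2(26) = 1.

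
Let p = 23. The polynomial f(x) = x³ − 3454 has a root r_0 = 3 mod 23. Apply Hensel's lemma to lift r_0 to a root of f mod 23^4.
r_3 = 236926 (mod 279841)

Hensel: r_{i+1} = r_i − f(r_i)/f′(r_i) mod 23^{i+2}, where f′(x) = 3x². Iterate:
  r_0 = 3 (mod 23)
  r_1 = 463 (mod 529)
  r_2 = 5753 (mod 12167)
  r_3 = 236926 (mod 279841)
Final: r = 236926 with f(r) ≡ 0 mod 23^4.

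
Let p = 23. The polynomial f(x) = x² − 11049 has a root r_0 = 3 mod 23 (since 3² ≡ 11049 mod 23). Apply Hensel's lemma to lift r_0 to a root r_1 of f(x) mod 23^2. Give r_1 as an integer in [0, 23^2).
r_1 = 256 (mod 529)

Hensel's recurrence: r_{i+1} = r_i − f(r_i)·(f′(r_i))^{-1} mod 23^{i+2}, with f′(x) = 2x. Iterate:
  r_0 = 3 (mod 23)
  r_1 = 256 (mod 529)
Final: r_1 = 256, and one checks f(r_1) ≡ 0 mod 23^2.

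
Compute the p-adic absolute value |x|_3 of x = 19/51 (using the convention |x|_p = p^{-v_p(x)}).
|19/51|_3 = 3

Step 1 — compute v_3(x) by factoring powers of 3 out of the numerator and denominator: v_3(19/51) = -1. Step 2 — apply |x|_p = p^{-v_p(x)} = 3^{1} = 3.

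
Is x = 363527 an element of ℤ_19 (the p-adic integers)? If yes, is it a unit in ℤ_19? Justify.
x ∈ ℤ_19 but not a unit; v_19(x) = 3 > 0

ℤ_19 = {x ∈ ℚ_19 : v_19(x) ≥ 0} and ℤ_19^× = {x ∈ ℤ_19 : v_19(x) = 0}. Here v_19(363527) = v_19(num) − v_19(den) = 3; compare against these criteria.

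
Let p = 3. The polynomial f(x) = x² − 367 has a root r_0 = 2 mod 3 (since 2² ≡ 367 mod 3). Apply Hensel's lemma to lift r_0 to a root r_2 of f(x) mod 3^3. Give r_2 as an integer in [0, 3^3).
r_2 = 23 (mod 27)

Hensel's recurrence: r_{i+1} = r_i − f(r_i)·(f′(r_i))^{-1} mod 3^{i+2}, with f′(x) = 2x. Iterate:
  r_0 = 2 (mod 3)
  r_1 = 5 (mod 9)
  r_2 = 23 (mod 27)
Final: r_2 = 23, and one checks f(r_2) ≡ 0 mod 3^3.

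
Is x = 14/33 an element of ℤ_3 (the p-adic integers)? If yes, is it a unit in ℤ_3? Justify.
x ∉ ℤ_3 (v_3(x) = -1 < 0)

ℤ_3 = {x ∈ ℚ_3 : v_3(x) ≥ 0} and ℤ_3^× = {x ∈ ℤ_3 : v_3(x) = 0}. Here v_3(14/33) = v_3(num) − v_3(den) = -1; compare against these criteria.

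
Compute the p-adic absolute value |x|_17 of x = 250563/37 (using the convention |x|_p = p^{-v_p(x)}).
|250563/37|_17 = 1/83521

Step 1 — compute v_17(x) by factoring powers of 17 out of the numerator and denominator: v_17(250563/37) = 4. Step 2 — apply |x|_p = p^{-v_p(x)} = 17^{-4} = 1/83521.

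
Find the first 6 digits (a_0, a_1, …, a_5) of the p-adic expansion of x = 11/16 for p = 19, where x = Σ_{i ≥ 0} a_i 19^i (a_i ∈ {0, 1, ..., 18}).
(a_0, …, a_5) = (9, 15, 17, 5, 8, 15)

v_19(11/16) = 0 (numerator and denominator both coprime to 19), so x ∈ ℤ_19^×. Compute digits iteratively via a_i = x_i mod 19, x_{i+1} = (x_i − a_i)/19, with x_0 = x:
  x_0 = 11/16;  a_0 = 9;  x_1 = (x_0 − 9)/19 = -7/16
  x_1 = -7/16;  a_1 = 15;  x_2 = (x_1 − 15)/19 = -13/16
  x_2 = -13/16;  a_2 = 17;  x_3 = (x_2 − 17)/19 = -15/16
  x_3 = -15/16;  a_3 = 5;  x_4 = (x_3 − 5)/19 = -5/16
  x_4 = -5/16;  a_4 = 8;  x_5 = (x_4 − 8)/19 = -7/16
  x_5 = -7/16;  a_5 = 15;  x_6 = (x_5 − 15)/19 = -13/16
Digits: (9, 15, 17, 5, 8, 15).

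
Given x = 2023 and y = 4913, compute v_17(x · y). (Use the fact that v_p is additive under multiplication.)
v_17(9938999) = 5

v_p(x) = 2 (factor: 2023 = 17^2 · 7); v_p(y) = 3 (factor: 4913 = 17^3 · 1). Additivity: v_p(xy) = v_p(x) + v_p(y) = 2 + 3 = 5. (Direct check: xy = 9938999 = 17^5 · (7).)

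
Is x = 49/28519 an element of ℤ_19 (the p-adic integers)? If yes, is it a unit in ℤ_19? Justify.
x ∉ ℤ_19 (v_19(x) = -2 < 0)

ℤ_19 = {x ∈ ℚ_19 : v_19(x) ≥ 0} and ℤ_19^× = {x ∈ ℤ_19 : v_19(x) = 0}. Here v_19(49/28519) = v_19(num) − v_19(den) = -2; compare against these criteria.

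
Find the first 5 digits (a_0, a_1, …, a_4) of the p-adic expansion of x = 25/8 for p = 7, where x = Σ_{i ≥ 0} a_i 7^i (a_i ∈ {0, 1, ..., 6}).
(a_0, …, a_4) = (4, 6, 0, 6, 0)

v_7(25/8) = 0 (numerator and denominator both coprime to 7), so x ∈ ℤ_7^×. Compute digits iteratively via a_i = x_i mod 7, x_{i+1} = (x_i − a_i)/7, with x_0 = x:
  x_0 = 25/8;  a_0 = 4;  x_1 = (x_0 − 4)/7 = -1/8
  x_1 = -1/8;  a_1 = 6;  x_2 = (x_1 − 6)/7 = -7/8
  x_2 = -7/8;  a_2 = 0;  x_3 = (x_2 − 0)/7 = -1/8
  x_3 = -1/8;  a_3 = 6;  x_4 = (x_3 − 6)/7 = -7/8
  x_4 = -7/8;  a_4 = 0;  x_5 = (x_4 − 0)/7 = -1/8
Digits: (4, 6, 0, 6, 0).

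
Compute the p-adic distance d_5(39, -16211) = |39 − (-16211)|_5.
d_5(39, -16211) = 1/625

Step 1 — x − y = 39 − (-16211) = 16250. Step 2 — v_5(16250) = 4 (factor: 16250 = (5^4 · 26); the sign does not affect v_p). Step 3 — |x − y|_5 = 5^{-4} = 1/625.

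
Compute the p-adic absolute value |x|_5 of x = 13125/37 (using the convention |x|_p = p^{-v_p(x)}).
|13125/37|_5 = 1/625

Step 1 — compute v_5(x) by factoring powers of 5 out of the numerator and denominator: v_5(13125/37) = 4. Step 2 — apply |x|_p = p^{-v_p(x)} = 5^{-4} = 1/625.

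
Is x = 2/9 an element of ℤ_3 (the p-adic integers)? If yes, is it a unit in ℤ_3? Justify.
x ∉ ℤ_3 (v_3(x) = -2 < 0)

ℤ_3 = {x ∈ ℚ_3 : v_3(x) ≥ 0} and ℤ_3^× = {x ∈ ℤ_3 : v_3(x) = 0}. Here v_3(2/9) = v_3(num) − v_3(den) = -2; compare against these criteria.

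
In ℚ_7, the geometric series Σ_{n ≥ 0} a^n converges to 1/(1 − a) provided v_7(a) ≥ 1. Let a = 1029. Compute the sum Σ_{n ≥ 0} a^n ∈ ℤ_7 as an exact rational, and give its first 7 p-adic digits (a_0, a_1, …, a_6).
Σ a^n = 1/(1 − a) = -1/1028;  first 7 digits = (1, 0, 0, 3, 0, 0, 2)

v_7(a) = 3 ≥ 1, so the series converges in ℤ_7 to 1/(1 − a) = 1/(1 − 1029) = -1/1028. Expand this rational in ℤ_7: compute digits iteratively via d_i = x_i mod 7, x_{i+1} = (x_i − d_i)/7. The first 7 digits are (1, 0, 0, 3, 0, 0, 2).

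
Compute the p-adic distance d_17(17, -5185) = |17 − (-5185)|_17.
d_17(17, -5185) = 1/289

Step 1 — x − y = 17 − (-5185) = 5202. Step 2 — v_17(5202) = 2 (factor: 5202 = (17^2 · 18); the sign does not affect v_p). Step 3 — |x − y|_17 = 17^{-2} = 1/289.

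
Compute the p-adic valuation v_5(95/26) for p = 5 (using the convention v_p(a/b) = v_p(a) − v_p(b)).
v_5(95/26) = 1

Factor powers of 5 from the numerator and denominator of the reduced fraction: 95 = 5^1 · 19 and 26 = 5^0 · 26. Apply v_p(a/b) = v_p(a) − v_p(b): v_5(95/26) = 1 − 0 = 1.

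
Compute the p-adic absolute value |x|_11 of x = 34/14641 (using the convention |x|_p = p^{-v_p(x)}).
|34/14641|_11 = 14641

Step 1 — compute v_11(x) by factoring powers of 11 out of the numerator and denominator: v_11(34/14641) = -4. Step 2 — apply |x|_p = p^{-v_p(x)} = 11^{4} = 14641.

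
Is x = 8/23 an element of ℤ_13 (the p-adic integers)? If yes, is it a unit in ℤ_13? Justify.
x ∈ ℤ_13^× (unit); v_13(x) = 0

ℤ_13 = {x ∈ ℚ_13 : v_13(x) ≥ 0} and ℤ_13^× = {x ∈ ℤ_13 : v_13(x) = 0}. Here v_13(8/23) = v_13(num) − v_13(den) = 0; compare against these criteria.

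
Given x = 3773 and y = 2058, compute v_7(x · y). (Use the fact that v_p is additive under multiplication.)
v_7(7764834) = 6

v_p(x) = 3 (factor: 3773 = 7^3 · 11); v_p(y) = 3 (factor: 2058 = 7^3 · 6). Additivity: v_p(xy) = v_p(x) + v_p(y) = 3 + 3 = 6. (Direct check: xy = 7764834 = 7^6 · (66).)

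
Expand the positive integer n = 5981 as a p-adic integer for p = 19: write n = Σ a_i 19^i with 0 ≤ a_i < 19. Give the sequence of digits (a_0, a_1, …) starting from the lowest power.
(a_0, a_1, …) = (15, 10, 16)

Repeated division by 19 gives the digits low-to-high: 5981 = 15 + 10·19^1 + 16·19^2. Digit sequence: (15, 10, 16).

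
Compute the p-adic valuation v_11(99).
v_11(99) = 1

v_11(n) is the largest exponent k such that 11^k divides n. Factor out: 99 = 11^1 · 9. (Sign doesn't affect v_p.) So v_11(99) = 1.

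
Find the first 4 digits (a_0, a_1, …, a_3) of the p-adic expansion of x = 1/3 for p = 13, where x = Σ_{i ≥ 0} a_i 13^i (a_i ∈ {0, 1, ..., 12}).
(a_0, …, a_3) = (9, 8, 8, 8)

v_13(1/3) = 0 (numerator and denominator both coprime to 13), so x ∈ ℤ_13^×. Compute digits iteratively via a_i = x_i mod 13, x_{i+1} = (x_i − a_i)/13, with x_0 = x:
  x_0 = 1/3;  a_0 = 9;  x_1 = (x_0 − 9)/13 = -2/3
  x_1 = -2/3;  a_1 = 8;  x_2 = (x_1 − 8)/13 = -2/3
  x_2 = -2/3;  a_2 = 8;  x_3 = (x_2 − 8)/13 = -2/3
  x_3 = -2/3;  a_3 = 8;  x_4 = (x_3 − 8)/13 = -2/3
Digits: (9, 8, 8, 8).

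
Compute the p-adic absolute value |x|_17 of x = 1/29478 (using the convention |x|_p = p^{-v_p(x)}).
|1/29478|_17 = 4913

Step 1 — compute v_17(x) by factoring powers of 17 out of the numerator and denominator: v_17(1/29478) = -3. Step 2 — apply |x|_p = p^{-v_p(x)} = 17^{3} = 4913.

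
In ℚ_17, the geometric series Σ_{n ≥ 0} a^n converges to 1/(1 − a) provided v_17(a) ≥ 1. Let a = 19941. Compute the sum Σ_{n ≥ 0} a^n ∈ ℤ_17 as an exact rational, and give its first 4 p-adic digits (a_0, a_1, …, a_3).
Σ a^n = 1/(1 − a) = -1/19940;  first 4 digits = (1, 0, 1, 4)

v_17(a) = 2 ≥ 1, so the series converges in ℤ_17 to 1/(1 − a) = 1/(1 − 19941) = -1/19940. Expand this rational in ℤ_17: compute digits iteratively via d_i = x_i mod 17, x_{i+1} = (x_i − d_i)/17. The first 4 digits are (1, 0, 1, 4).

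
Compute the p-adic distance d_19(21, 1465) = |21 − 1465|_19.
d_19(21, 1465) = 1/361

Step 1 — x − y = 21 − 1465 = -1444. Step 2 — v_19(-1444) = 2 (factor: -1444 = −(19^2 · 4); the sign does not affect v_p). Step 3 — |x − y|_19 = 19^{-2} = 1/361.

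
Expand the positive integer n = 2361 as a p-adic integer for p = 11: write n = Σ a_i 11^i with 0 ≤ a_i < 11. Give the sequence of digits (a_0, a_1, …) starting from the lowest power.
(a_0, a_1, …) = (7, 5, 8, 1)

Repeated division by 11 gives the digits low-to-high: 2361 = 7 + 5·11^1 + 8·11^2 + 1·11^3. Digit sequence: (7, 5, 8, 1).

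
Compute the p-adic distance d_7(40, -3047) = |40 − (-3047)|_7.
d_7(40, -3047) = 1/343

Step 1 — x − y = 40 − (-3047) = 3087. Step 2 — v_7(3087) = 3 (factor: 3087 = (7^3 · 9); the sign does not affect v_p). Step 3 — |x − y|_7 = 7^{-3} = 1/343.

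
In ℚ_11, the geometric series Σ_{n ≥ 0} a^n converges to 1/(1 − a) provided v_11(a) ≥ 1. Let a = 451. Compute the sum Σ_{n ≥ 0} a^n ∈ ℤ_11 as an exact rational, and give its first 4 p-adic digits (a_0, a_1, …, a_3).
Σ a^n = 1/(1 − a) = -1/450;  first 4 digits = (1, 8, 1, 5)

v_11(a) = 1 ≥ 1, so the series converges in ℤ_11 to 1/(1 − a) = 1/(1 − 451) = -1/450. Expand this rational in ℤ_11: compute digits iteratively via d_i = x_i mod 11, x_{i+1} = (x_i − d_i)/11. The first 4 digits are (1, 8, 1, 5).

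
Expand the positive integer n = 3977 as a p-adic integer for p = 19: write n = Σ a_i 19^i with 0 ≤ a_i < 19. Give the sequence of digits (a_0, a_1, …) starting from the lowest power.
(a_0, a_1, …) = (6, 0, 11)

Repeated division by 19 gives the digits low-to-high: 3977 = 6 + 11·19^2. Digit sequence: (6, 0, 11).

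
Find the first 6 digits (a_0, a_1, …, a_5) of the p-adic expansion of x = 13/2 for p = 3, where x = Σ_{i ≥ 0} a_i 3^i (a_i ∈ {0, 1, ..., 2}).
(a_0, …, a_5) = (2, 0, 2, 1, 1, 1)

v_3(13/2) = 0 (numerator and denominator both coprime to 3), so x ∈ ℤ_3^×. Compute digits iteratively via a_i = x_i mod 3, x_{i+1} = (x_i − a_i)/3, with x_0 = x:
  x_0 = 13/2;  a_0 = 2;  x_1 = (x_0 − 2)/3 = 3/2
  x_1 = 3/2;  a_1 = 0;  x_2 = (x_1 − 0)/3 = 1/2
  x_2 = 1/2;  a_2 = 2;  x_3 = (x_2 − 2)/3 = -1/2
  x_3 = -1/2;  a_3 = 1;  x_4 = (x_3 − 1)/3 = -1/2
  x_4 = -1/2;  a_4 = 1;  x_5 = (x_4 − 1)/3 = -1/2
  x_5 = -1/2;  a_5 = 1;  x_6 = (x_5 − 1)/3 = -1/2
Digits: (2, 0, 2, 1, 1, 1).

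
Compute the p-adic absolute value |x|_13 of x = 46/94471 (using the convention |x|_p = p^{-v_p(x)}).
|46/94471|_13 = 2197

Step 1 — compute v_13(x) by factoring powers of 13 out of the numerator and denominator: v_13(46/94471) = -3. Step 2 — apply |x|_p = p^{-v_p(x)} = 13^{3} = 2197.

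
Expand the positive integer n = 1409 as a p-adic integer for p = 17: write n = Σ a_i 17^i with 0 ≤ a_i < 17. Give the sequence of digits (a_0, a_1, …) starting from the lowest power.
(a_0, a_1, …) = (15, 14, 4)

Repeated division by 17 gives the digits low-to-high: 1409 = 15 + 14·17^1 + 4·17^2. Digit sequence: (15, 14, 4).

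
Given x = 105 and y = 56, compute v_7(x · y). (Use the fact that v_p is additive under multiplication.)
v_7(5880) = 2

v_p(x) = 1 (factor: 105 = 7^1 · 15); v_p(y) = 1 (factor: 56 = 7^1 · 8). Additivity: v_p(xy) = v_p(x) + v_p(y) = 1 + 1 = 2. (Direct check: xy = 5880 = 7^2 · (120).)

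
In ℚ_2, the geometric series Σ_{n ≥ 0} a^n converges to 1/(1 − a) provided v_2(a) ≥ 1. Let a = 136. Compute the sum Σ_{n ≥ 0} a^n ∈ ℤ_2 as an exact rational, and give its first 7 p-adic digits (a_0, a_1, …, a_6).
Σ a^n = 1/(1 − a) = -1/135;  first 7 digits = (1, 0, 0, 1, 0, 0, 1)

v_2(a) = 3 ≥ 1, so the series converges in ℤ_2 to 1/(1 − a) = 1/(1 − 136) = -1/135. Expand this rational in ℤ_2: compute digits iteratively via d_i = x_i mod 2, x_{i+1} = (x_i − d_i)/2. The first 7 digits are (1, 0, 0, 1, 0, 0, 1).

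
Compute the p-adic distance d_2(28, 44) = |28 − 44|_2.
d_2(28, 44) = 1/16

Step 1 — x − y = 28 − 44 = -16. Step 2 — v_2(-16) = 4 (factor: -16 = −(2^4 · 1); the sign does not affect v_p). Step 3 — |x − y|_2 = 2^{-4} = 1/16.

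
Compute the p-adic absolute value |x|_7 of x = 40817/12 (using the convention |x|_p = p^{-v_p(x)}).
|40817/12|_7 = 1/2401

Step 1 — compute v_7(x) by factoring powers of 7 out of the numerator and denominator: v_7(40817/12) = 4. Step 2 — apply |x|_p = p^{-v_p(x)} = 7^{-4} = 1/2401.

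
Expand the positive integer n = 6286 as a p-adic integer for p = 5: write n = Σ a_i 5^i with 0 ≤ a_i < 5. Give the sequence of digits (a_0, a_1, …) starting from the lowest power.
(a_0, a_1, …) = (1, 2, 1, 0, 0, 2)

Repeated division by 5 gives the digits low-to-high: 6286 = 1 + 2·5^1 + 1·5^2 + 2·5^5. Digit sequence: (1, 2, 1, 0, 0, 2).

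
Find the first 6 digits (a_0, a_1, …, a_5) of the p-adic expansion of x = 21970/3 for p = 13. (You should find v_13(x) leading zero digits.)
(a_0, …, a_5) = (0, 0, 0, 12, 8, 8)

v_13(21970/3) = 3, so a_0 = ... = a_2 = 0. Factor out: x = 13^3 · u with u = 10/3 a unit in ℤ_13. Expand u iteratively via a_{v+i} = u_i mod 13, u_{i+1} = (u_i − a_{v+i})/13:
  u_0 = 10/3;  a_3 = 12;  u_1 = (u_0 − 12)/13 = -2/3
  u_1 = -2/3;  a_4 = 8;  u_2 = (u_1 − 8)/13 = -2/3
  u_2 = -2/3;  a_5 = 8;  u_3 = (u_2 − 8)/13 = -2/3
Digits: (0, 0, 0, 12, 8, 8).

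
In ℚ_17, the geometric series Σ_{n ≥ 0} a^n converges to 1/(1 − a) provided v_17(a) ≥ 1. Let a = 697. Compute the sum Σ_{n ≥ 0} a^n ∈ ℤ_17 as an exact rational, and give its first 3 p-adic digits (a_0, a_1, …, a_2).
Σ a^n = 1/(1 − a) = -1/696;  first 3 digits = (1, 7, 0)

v_17(a) = 1 ≥ 1, so the series converges in ℤ_17 to 1/(1 − a) = 1/(1 − 697) = -1/696. Expand this rational in ℤ_17: compute digits iteratively via d_i = x_i mod 17, x_{i+1} = (x_i − d_i)/17. The first 3 digits are (1, 7, 0).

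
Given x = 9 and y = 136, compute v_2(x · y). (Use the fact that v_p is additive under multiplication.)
v_2(1224) = 3

v_p(x) = 0 (factor: 9 = 2^0 · 9); v_p(y) = 3 (factor: 136 = 2^3 · 17). Additivity: v_p(xy) = v_p(x) + v_p(y) = 0 + 3 = 3. (Direct check: xy = 1224 = 2^3 · (153).)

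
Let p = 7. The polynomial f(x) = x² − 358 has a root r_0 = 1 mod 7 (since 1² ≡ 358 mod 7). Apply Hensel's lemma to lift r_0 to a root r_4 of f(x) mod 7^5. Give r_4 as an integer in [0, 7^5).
r_4 = 3928 (mod 16807)

Hensel's recurrence: r_{i+1} = r_i − f(r_i)·(f′(r_i))^{-1} mod 7^{i+2}, with f′(x) = 2x. Iterate:
  r_0 = 1 (mod 7)
  r_1 = 8 (mod 49)
  r_2 = 155 (mod 343)
  r_3 = 1527 (mod 2401)
  r_4 = 3928 (mod 16807)
Final: r_4 = 3928, and one checks f(r_4) ≡ 0 mod 7^5.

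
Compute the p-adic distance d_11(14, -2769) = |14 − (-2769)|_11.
d_11(14, -2769) = 1/121

Step 1 — x − y = 14 − (-2769) = 2783. Step 2 — v_11(2783) = 2 (factor: 2783 = (11^2 · 23); the sign does not affect v_p). Step 3 — |x − y|_11 = 11^{-2} = 1/121.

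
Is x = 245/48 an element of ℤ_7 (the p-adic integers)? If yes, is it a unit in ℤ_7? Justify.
x ∈ ℤ_7 but not a unit; v_7(x) = 2 > 0

ℤ_7 = {x ∈ ℚ_7 : v_7(x) ≥ 0} and ℤ_7^× = {x ∈ ℤ_7 : v_7(x) = 0}. Here v_7(245/48) = v_7(num) − v_7(den) = 2; compare against these criteria.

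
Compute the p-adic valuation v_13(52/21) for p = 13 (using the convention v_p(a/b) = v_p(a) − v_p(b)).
v_13(52/21) = 1

Factor powers of 13 from the numerator and denominator of the reduced fraction: 52 = 13^1 · 4 and 21 = 13^0 · 21. Apply v_p(a/b) = v_p(a) − v_p(b): v_13(52/21) = 1 − 0 = 1.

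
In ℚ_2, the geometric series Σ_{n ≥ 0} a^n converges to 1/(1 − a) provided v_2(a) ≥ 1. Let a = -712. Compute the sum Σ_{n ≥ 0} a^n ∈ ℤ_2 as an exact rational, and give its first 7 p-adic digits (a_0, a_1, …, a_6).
Σ a^n = 1/(1 − a) = 1/713;  first 7 digits = (1, 0, 0, 1, 1, 1, 1)

v_2(a) = 3 ≥ 1, so the series converges in ℤ_2 to 1/(1 − a) = 1/(1 − (-712)) = 1/713. Expand this rational in ℤ_2: compute digits iteratively via d_i = x_i mod 2, x_{i+1} = (x_i − d_i)/2. The first 7 digits are (1, 0, 0, 1, 1, 1, 1).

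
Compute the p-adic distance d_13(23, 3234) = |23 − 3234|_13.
d_13(23, 3234) = 1/169

Step 1 — x − y = 23 − 3234 = -3211. Step 2 — v_13(-3211) = 2 (factor: -3211 = −(13^2 · 19); the sign does not affect v_p). Step 3 — |x − y|_13 = 13^{-2} = 1/169.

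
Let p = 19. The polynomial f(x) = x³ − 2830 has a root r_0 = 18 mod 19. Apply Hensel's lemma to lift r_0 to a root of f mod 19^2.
r_1 = 341 (mod 361)

Hensel: r_{i+1} = r_i − f(r_i)/f′(r_i) mod 19^{i+2}, where f′(x) = 3x². Iterate:
  r_0 = 18 (mod 19)
  r_1 = 341 (mod 361)
Final: r = 341 with f(r) ≡ 0 mod 19^2.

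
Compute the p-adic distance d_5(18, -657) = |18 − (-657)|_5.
d_5(18, -657) = 1/25

Step 1 — x − y = 18 − (-657) = 675. Step 2 — v_5(675) = 2 (factor: 675 = (5^2 · 27); the sign does not affect v_p). Step 3 — |x − y|_5 = 5^{-2} = 1/25.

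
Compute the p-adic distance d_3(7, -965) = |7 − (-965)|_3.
d_3(7, -965) = 1/243

Step 1 — x − y = 7 − (-965) = 972. Step 2 — v_3(972) = 5 (factor: 972 = (3^5 · 4); the sign does not affect v_p). Step 3 — |x − y|_3 = 3^{-5} = 1/243.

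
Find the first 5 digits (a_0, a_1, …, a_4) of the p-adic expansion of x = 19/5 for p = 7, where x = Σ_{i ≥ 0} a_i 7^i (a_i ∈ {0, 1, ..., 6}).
(a_0, …, a_4) = (1, 6, 2, 1, 4)

v_7(19/5) = 0 (numerator and denominator both coprime to 7), so x ∈ ℤ_7^×. Compute digits iteratively via a_i = x_i mod 7, x_{i+1} = (x_i − a_i)/7, with x_0 = x:
  x_0 = 19/5;  a_0 = 1;  x_1 = (x_0 − 1)/7 = 2/5
  x_1 = 2/5;  a_1 = 6;  x_2 = (x_1 − 6)/7 = -4/5
  x_2 = -4/5;  a_2 = 2;  x_3 = (x_2 − 2)/7 = -2/5
  x_3 = -2/5;  a_3 = 1;  x_4 = (x_3 − 1)/7 = -1/5
  x_4 = -1/5;  a_4 = 4;  x_5 = (x_4 − 4)/7 = -3/5
Digits: (1, 6, 2, 1, 4).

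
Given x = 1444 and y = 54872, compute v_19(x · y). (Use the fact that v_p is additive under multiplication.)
v_19(79235168) = 5

v_p(x) = 2 (factor: 1444 = 19^2 · 4); v_p(y) = 3 (factor: 54872 = 19^3 · 8). Additivity: v_p(xy) = v_p(x) + v_p(y) = 2 + 3 = 5. (Direct check: xy = 79235168 = 19^5 · (32).)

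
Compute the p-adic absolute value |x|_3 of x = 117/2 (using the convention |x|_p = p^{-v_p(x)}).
|117/2|_3 = 1/9

Step 1 — compute v_3(x) by factoring powers of 3 out of the numerator and denominator: v_3(117/2) = 2. Step 2 — apply |x|_p = p^{-v_p(x)} = 3^{-2} = 1/9.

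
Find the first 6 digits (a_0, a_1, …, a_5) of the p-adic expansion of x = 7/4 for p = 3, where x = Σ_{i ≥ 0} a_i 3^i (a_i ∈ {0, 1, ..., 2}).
(a_0, …, a_5) = (1, 1, 2, 0, 2, 0)

v_3(7/4) = 0 (numerator and denominator both coprime to 3), so x ∈ ℤ_3^×. Compute digits iteratively via a_i = x_i mod 3, x_{i+1} = (x_i − a_i)/3, with x_0 = x:
  x_0 = 7/4;  a_0 = 1;  x_1 = (x_0 − 1)/3 = 1/4
  x_1 = 1/4;  a_1 = 1;  x_2 = (x_1 − 1)/3 = -1/4
  x_2 = -1/4;  a_2 = 2;  x_3 = (x_2 − 2)/3 = -3/4
  x_3 = -3/4;  a_3 = 0;  x_4 = (x_3 − 0)/3 = -1/4
  x_4 = -1/4;  a_4 = 2;  x_5 = (x_4 − 2)/3 = -3/4
  x_5 = -3/4;  a_5 = 0;  x_6 = (x_5 − 0)/3 = -1/4
Digits: (1, 1, 2, 0, 2, 0).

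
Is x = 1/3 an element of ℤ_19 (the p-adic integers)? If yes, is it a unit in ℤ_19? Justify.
x ∈ ℤ_19^× (unit); v_19(x) = 0

ℤ_19 = {x ∈ ℚ_19 : v_19(x) ≥ 0} and ℤ_19^× = {x ∈ ℤ_19 : v_19(x) = 0}. Here v_19(1/3) = v_19(num) − v_19(den) = 0; compare against these criteria.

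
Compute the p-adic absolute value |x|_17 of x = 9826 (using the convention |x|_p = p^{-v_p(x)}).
|9826|_17 = 1/4913

Step 1 — compute v_17(x) by factoring powers of 17 out of the numerator and denominator: v_17(9826) = 3. Step 2 — apply |x|_p = p^{-v_p(x)} = 17^{-3} = 1/4913.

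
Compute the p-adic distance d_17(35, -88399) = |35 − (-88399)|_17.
d_17(35, -88399) = 1/4913

Step 1 — x − y = 35 − (-88399) = 88434. Step 2 — v_17(88434) = 3 (factor: 88434 = (17^3 · 18); the sign does not affect v_p). Step 3 — |x − y|_17 = 17^{-3} = 1/4913.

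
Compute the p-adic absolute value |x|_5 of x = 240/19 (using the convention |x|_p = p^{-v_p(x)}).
|240/19|_5 = 1/5

Step 1 — compute v_5(x) by factoring powers of 5 out of the numerator and denominator: v_5(240/19) = 1. Step 2 — apply |x|_p = p^{-v_p(x)} = 5^{-1} = 1/5.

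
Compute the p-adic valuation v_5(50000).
v_5(50000) = 5

v_5(n) is the largest exponent k such that 5^k divides n. Factor out: 50000 = 5^5 · 16. (Sign doesn't affect v_p.) So v_5(50000) = 5.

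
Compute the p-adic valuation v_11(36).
v_11(36) = 0

v_11(n) is the largest exponent k such that 11^k divides n. Factor out: 36 = 11^0 · 36. (Sign doesn't affect v_p.) So v_11(36) = 0.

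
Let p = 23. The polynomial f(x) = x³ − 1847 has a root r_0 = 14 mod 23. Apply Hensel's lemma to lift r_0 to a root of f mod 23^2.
r_1 = 474 (mod 529)

Hensel: r_{i+1} = r_i − f(r_i)/f′(r_i) mod 23^{i+2}, where f′(x) = 3x². Iterate:
  r_0 = 14 (mod 23)
  r_1 = 474 (mod 529)
Final: r = 474 with f(r) ≡ 0 mod 23^2.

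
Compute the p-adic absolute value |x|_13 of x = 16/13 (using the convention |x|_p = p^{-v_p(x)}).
|16/13|_13 = 13

Step 1 — compute v_13(x) by factoring powers of 13 out of the numerator and denominator: v_13(16/13) = -1. Step 2 — apply |x|_p = p^{-v_p(x)} = 13^{1} = 13.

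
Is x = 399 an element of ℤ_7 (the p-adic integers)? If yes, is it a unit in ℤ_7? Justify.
x ∈ ℤ_7 but not a unit; v_7(x) = 1 > 0

ℤ_7 = {x ∈ ℚ_7 : v_7(x) ≥ 0} and ℤ_7^× = {x ∈ ℤ_7 : v_7(x) = 0}. Here v_7(399) = v_7(num) − v_7(den) = 1; compare against these criteria.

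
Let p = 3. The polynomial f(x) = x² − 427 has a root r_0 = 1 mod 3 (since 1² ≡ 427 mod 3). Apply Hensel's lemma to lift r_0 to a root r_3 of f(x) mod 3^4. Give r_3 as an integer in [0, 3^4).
r_3 = 34 (mod 81)

Hensel's recurrence: r_{i+1} = r_i − f(r_i)·(f′(r_i))^{-1} mod 3^{i+2}, with f′(x) = 2x. Iterate:
  r_0 = 1 (mod 3)
  r_1 = 7 (mod 9)
  r_2 = 7 (mod 27)
  r_3 = 34 (mod 81)
Final: r_3 = 34, and one checks f(r_3) ≡ 0 mod 3^4.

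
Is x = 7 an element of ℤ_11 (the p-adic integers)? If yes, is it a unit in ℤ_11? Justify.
x ∈ ℤ_11^× (unit); v_11(x) = 0

ℤ_11 = {x ∈ ℚ_11 : v_11(x) ≥ 0} and ℤ_11^× = {x ∈ ℤ_11 : v_11(x) = 0}. Here v_11(7) = v_11(num) − v_11(den) = 0; compare against these criteria.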